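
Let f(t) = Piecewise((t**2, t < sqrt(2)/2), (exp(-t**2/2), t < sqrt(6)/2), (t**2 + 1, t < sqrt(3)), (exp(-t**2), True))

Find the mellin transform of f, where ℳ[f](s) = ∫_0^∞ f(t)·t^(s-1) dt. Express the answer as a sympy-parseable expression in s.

(sqrt(2)/2)**s*(2**(s/2)*s*(s + 2)*uppergamma(s/2, 3) + 2**s*s*(s + 2)*uppergamma(s/2, 1/4) - 2**s*s*(s + 2)*uppergamma(s/2, 3/4) - 5*3**(s/2)*s - 4*3**(s/2) + 8*6**(s/2)*s + 4*6**(s/2) + s)/(2*s*(s + 2))
  Re(s) > -2

the power substitution comes off first: t on [0, 1/2); exp(-t/2) on [1/2, 3/2); t + 1 on [3/2, 3); …
integrate the 4 segments split at sqrt(2)/2, sqrt(6)/2, sqrt(3), then add the results
on [0, sqrt(2)/2): add ∫ t**2·t^(s-1) dt
segment [sqrt(2)/2, sqrt(6)/2) carries exp(-t**2/2); integrate it
segment sqrt(6)/2 to sqrt(3) holds (t**2 + 1); add its integral
the [sqrt(3), ∞) slice contributes ∫ exp(-t**2)·t^(s-1) dt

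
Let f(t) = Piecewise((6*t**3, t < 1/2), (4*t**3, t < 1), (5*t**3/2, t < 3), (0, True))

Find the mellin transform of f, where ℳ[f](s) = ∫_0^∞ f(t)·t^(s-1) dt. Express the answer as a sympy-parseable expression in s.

(270*3**s + 6 + 2**(-s))/(4*(s + 3))
  Re(s) > -3

cuts at 1/2, 1: linearity sums the 3 kernel integrals
segment 0 to 1/2 holds 6*t**3; add its integral
∫ 4*t**3·t^(s-1) over [1/2, 1)
∫ over [1, 3) of 5*t**3/2·t^(s-1) joins the sum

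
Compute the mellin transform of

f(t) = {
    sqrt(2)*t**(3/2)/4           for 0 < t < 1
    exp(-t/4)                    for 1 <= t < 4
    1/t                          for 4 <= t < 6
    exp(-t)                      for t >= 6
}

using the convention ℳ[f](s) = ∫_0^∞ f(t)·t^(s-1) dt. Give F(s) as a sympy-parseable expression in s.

2**s*(12*24**s*(s - 1)*(2*s + 3)*uppergamma(s, 1/4) - 12*24**s*(s - 1)*(2*s + 3)*uppergamma(s, 1) - 3*24**s*(2*s + 3) + 2*36**s*(2*s + 3) + 12*6**s*(s - 1)*(2*s + 3)*uppergamma(s, 6) + 6*sqrt(2)*6**s*(s - 1))/(12*12**s*(s - 1)*(2*s + 3))
  Re(s) > -3/2

invert the common scale on t to get t**(3/2) on [0, 1/2); exp(-t/2) on [1/2, 2); 1/(2*t) on [2, 3); …
cuts at 1, 4, 6: linearity sums the 4 kernel integrals
segment [0, 1) carries sqrt(2)*t**(3/2)/4; integrate it
over [1, 4), the kernel integral of exp(-t/4) enters the sum
∫ 1/t·t^(s-1) over [4, 6)
∫ over [6, ∞) of exp(-t)·t^(s-1) joins the sum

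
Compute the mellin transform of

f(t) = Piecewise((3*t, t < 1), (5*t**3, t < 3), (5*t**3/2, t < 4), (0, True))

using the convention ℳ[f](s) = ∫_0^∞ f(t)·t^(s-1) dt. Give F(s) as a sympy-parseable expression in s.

(320*2**(2*s)*(s + 1) + 135*3**s*(s + 1) - 4*s + 8)/(2*(s + 1)*(s + 3))
  Re(s) > -1

summing 3 kernel integrals split by 1, 3 yields ℳ[f](s)
piece [0, 1): integrate 3*t against the kernel
over [1, 3), the kernel integral of 5*t**3 enters the sum
the [3, 4) slice contributes ∫ 5*t**3/2·t^(s-1) dt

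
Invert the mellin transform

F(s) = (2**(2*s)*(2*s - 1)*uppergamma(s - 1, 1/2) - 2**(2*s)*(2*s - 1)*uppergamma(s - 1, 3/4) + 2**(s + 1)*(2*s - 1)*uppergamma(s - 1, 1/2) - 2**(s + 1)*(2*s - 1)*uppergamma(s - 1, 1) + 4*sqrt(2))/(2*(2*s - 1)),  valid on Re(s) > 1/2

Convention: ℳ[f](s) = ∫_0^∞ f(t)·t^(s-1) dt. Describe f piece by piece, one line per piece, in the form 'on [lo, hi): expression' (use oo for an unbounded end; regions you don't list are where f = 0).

on [0, 1): sqrt(2)/sqrt(t)
on [1, 2): 2*exp(-t/2)/t
on [2, 3): 2*exp(-t/4)/t

back out the common scale on t: 1/sqrt(t) on [0, 1/2); exp(-t)/t on [1/2, 1); exp(-t/2)/t on [1, 3/2)
the shared t-power comes off first: sqrt(t) on [0, 1/2); exp(-t) on [1/2, 1); exp(-t/2) on [1, 3/2)
breakpoints 1, 2: one integral from each of the 3 segments
piece [0, 1): integrate sqrt(2)/sqrt(t) against the kernel
on [1, 2): add ∫ 2*exp(-t/2)/t·t^(s-1) dt
[2, 3) adds the kernel integral of 2*exp(-t/4)/t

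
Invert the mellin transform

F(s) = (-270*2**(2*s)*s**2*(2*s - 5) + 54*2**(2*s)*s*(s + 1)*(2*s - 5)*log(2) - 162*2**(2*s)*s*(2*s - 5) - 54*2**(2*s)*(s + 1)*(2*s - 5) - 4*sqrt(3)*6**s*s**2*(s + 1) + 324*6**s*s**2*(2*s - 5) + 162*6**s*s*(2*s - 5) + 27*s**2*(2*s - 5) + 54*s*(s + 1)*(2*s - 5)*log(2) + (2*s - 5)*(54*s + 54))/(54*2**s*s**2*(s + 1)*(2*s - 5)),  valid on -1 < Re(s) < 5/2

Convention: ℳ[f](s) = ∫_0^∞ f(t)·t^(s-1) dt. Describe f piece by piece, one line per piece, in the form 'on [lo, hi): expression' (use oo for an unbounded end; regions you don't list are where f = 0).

on [0, 1/2): t
on [1/2, 2): log(t)
on [2, 3): t + 3
on [3, oo): t**(-5/2)

slice at 1/2, 2, 3, transform all 4 pieces, and sum them
on [0, 1/2): add ∫ t·t^(s-1) dt
for t in [1/2, 2): the term is ∫ log(t)·t^(s-1)
between 2 and 3 the integrand is (t + 3)·t^(s-1)
the [3, ∞) slice contributes ∫ t**(-5/2)·t^(s-1) dt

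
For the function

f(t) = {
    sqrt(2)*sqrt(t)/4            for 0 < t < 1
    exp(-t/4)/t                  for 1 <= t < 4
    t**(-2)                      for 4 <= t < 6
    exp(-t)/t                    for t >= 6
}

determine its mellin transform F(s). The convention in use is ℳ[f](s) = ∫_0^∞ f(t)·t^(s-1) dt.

2**s*(4*24**s*(s - 2)*(2*s + 1)*uppergamma(s - 1, 1/4) - 4*24**s*(s - 2)*(2*s + 1)*uppergamma(s - 1, 1) - 24**s*(2*s + 1) + 4*36**s*(2*s + 1)/9 + 16*6**s*(s - 2)*(2*s + 1)*uppergamma(s - 1, 6) + 8*sqrt(2)*6**s*(s - 2))/(16*12**s*(s - 2)*(2*s + 1))
  Re(s) > -1/2

remove the shared t-power first: sqrt(2)*t**(3/2)/4 on [0, 1); exp(-t/4) on [1, 4); 1/t on [4, 6); …
peel off the common scale on t: t**(3/2) on [0, 1/2); exp(-t/2) on [1/2, 2); 1/(2*t) on [2, 3); …
slice at 1, 4, 6, transform all 4 pieces, and sum them
on [0, 1) integrate f = sqrt(2)*sqrt(t)/4 against the kernel
[1, 4) adds the kernel integral of exp(-t/4)/t
the [4, 6) slice contributes ∫ t**(-2)·t^(s-1) dt
between 6 and ∞ the integrand is exp(-t)/t·t^(s-1)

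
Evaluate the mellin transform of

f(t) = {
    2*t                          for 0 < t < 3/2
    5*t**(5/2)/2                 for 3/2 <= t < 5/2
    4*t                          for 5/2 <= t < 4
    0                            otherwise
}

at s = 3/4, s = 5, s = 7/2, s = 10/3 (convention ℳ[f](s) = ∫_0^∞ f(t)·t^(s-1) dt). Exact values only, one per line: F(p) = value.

integrate the 3 segments split at 3/2, 5/2, then add the results
segment [0, 3/2) carries 2*t; integrate it
the [3/2, 5/2) slice contributes ∫ 5*t**(5/2)/2·t^(s-1) dt
between 5/2 and 4 the integrand is 4*t·t^(s-1)

F(3/4) = -20*2**(1/4)*5**(3/4)/7 - 135*2**(3/4)*3**(1/4)/104 + 6*2**(1/4)*3**(3/4)/7 + 625*2**(3/4)*5**(1/4)/104 + 128*sqrt(2)/7
F(5) = -729*sqrt(6)/256 + 78125*sqrt(10)/768 + 164589/64
F(7/2) = -625*sqrt(10)/36 + 9*sqrt(6)/8 + 79501/144
F(10/3) = -1875*2**(2/3)*5**(1/3)/104 - 729*2**(1/6)*3**(5/6)/448 + 243*2**(2/3)*3**(1/3)/208 + 9375*2**(1/6)*5**(5/6)/448 + 3072*2**(2/3)/13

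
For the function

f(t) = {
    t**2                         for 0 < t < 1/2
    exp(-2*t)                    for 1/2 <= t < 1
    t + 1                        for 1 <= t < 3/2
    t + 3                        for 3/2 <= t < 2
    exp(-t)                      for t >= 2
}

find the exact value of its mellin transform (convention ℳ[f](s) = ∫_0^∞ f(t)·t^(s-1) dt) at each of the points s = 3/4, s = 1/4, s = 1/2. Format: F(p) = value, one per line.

F(3/4) = 2**(1/4)*(-616*3**(3/4) - 440*2**(3/4) - 231*uppergamma(3/4, 2) + 21 + 231*2**(3/4)*uppergamma(3/4, 2) + 231*uppergamma(3/4, 1) + 2376*sqrt(2))/462
F(1/4) = 2**(3/4)*(-360*3**(1/4) - 216*2**(1/4) - 45*uppergamma(1/4, 2) + 45*2**(1/4)*uppergamma(1/4, 2) + 5 + 45*uppergamma(1/4, 1) + 612*sqrt(2))/90
F(1/2) = sqrt(2)*(-120*sqrt(3) - 80*sqrt(2) - 30*sqrt(pi)*erfc(sqrt(2)) + 30*sqrt(2)*sqrt(pi)*erfc(sqrt(2)) + 30*sqrt(pi)*erfc(1) + 443)/60

slice at 1/2, 1, 3/2, 2, transform all 5 pieces, and sum them
segment [0, 1/2) carries t**2; integrate it
segment [1/2, 1) carries exp(-2*t); integrate it
piece [1, 3/2): integrate (t + 1) against the kernel
piece [3/2, 2): integrate (t + 3) against the kernel
segment [2, ∞) carries exp(-t); integrate it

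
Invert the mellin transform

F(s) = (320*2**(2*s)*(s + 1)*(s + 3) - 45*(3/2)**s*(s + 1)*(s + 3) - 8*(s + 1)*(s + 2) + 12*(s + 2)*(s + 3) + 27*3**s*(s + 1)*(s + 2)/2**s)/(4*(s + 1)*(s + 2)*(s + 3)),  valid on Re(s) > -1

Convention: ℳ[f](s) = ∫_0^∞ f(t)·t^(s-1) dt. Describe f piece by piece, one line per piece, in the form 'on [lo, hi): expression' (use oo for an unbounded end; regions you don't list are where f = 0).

breakpoints 1, 3/2: one integral from each of the 3 segments
on [0, 1) integrate f = 3*t against the kernel
on [1, 3/2): add ∫ 2*t**3·t^(s-1) dt
segment 3/2 to 4 holds 5*t**2; add its integral

on [0, 1): 3*t
on [1, 3/2): 2*t**3
on [3/2, 4): 5*t**2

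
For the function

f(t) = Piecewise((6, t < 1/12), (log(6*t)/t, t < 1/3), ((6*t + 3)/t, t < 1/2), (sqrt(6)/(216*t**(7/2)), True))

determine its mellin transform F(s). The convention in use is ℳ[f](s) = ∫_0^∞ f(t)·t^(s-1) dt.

invert the shared t-power to get 6*t on [0, 1/12); log(6*t) on [1/12, 1/3); 6*t + 3 on [1/3, 1/2); …
back out the common scale on t: 3*t on [0, 1/6); log(3*t) on [1/6, 2/3); 3*t + 3 on [2/3, 1); …
the common scale on t comes off first: t on [0, 1/2); log(t) on [1/2, 2); t + 3 on [2, 3); …
cuts at 1/12, 1/3, 1/2: linearity sums the 4 kernel integrals
∫ over [0, 1/12) of 6·t^(s-1) joins the sum
the [1/12, 1/3) slice contributes ∫ log(6*t)/t·t^(s-1) dt
∫ over [1/3, 1/2) of (6*t + 3)/t·t^(s-1) joins the sum
segment 1/2 to ∞ holds sqrt(6)/(216*t**(7/2)); add its integral

12**(1 - s)*(54*2**(2*s - 2)*s*(s - 1)*(2*s - 7)*log(2) - 54*2**(2*s - 2)*s*(2*s - 7) - 270*2**(2*s - 2)*(s - 1)**2*(2*s - 7) - 162*2**(2*s - 2)*(s - 1)*(2*s - 7) - 4*sqrt(3)*6**(s - 1)*s*(s - 1)**2 + 324*6**(s - 1)*(s - 1)**2*(2*s - 7) + 162*6**(s - 1)*(s - 1)*(2*s - 7) + 54*s*(s - 1)*(2*s - 7)*log(2) + 54*s*(2*s - 7) + 27*(s - 1)**2*(2*s - 7))/(54*s*(s - 1)**2*(2*s - 7))
  0 < Re(s) < 7/2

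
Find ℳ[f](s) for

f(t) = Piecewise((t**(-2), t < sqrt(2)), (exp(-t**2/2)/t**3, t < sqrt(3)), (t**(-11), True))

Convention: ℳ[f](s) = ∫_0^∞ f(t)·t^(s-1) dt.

the shared t-power comes off first: 1/t on [0, sqrt(2)); exp(-t**2/2)/t**2 on [sqrt(2), sqrt(3)); t**(-10) on [sqrt(3), ∞)
invert the power substitution to get 1/sqrt(t) on [0, 2); exp(-t/2)/t on [2, 3); t**(-5) on [3, ∞)
remove the shared t-power first: sqrt(t) on [0, 2); exp(-t/2) on [2, 3); t**(-4) on [3, ∞)
integrate the 3 segments split at sqrt(2), sqrt(3), then add the results
segment [0, sqrt(2)) carries t**(-2); integrate it
on [sqrt(2), sqrt(3)): add ∫ exp(-t**2/2)/t**3·t^(s-1) dt
on [sqrt(3), ∞): add ∫ t**(-11)·t^(s-1) dt

(2916*2**(s/2)*(s - 11) + 729*2**(s/2 + 1/2)*(s - 11)*(s - 2)*uppergamma(s/2 - 3/2, 1) - 729*2**(s/2 + 1/2)*(s - 11)*(s - 2)*uppergamma(s/2 - 3/2, 3/2) + 8*3**(s/2 + 1/2)*(2 - s))/(5832*(s - 11)*(s - 2))
  2 < Re(s) < 11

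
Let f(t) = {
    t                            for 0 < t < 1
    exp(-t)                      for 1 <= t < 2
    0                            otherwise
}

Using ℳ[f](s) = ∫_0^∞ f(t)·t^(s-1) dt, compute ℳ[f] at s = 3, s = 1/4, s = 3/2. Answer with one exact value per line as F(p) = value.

split f at 1: ℳ[f](s) collects 2 kernel integrals
[0, 1) adds the kernel integral of t
on [1, 2): add ∫ exp(-t)·t^(s-1) dt

F(3) = -10*exp(-2) + 1/4 + 5*exp(-1)
F(1/4) = -uppergamma(1/4, 2) + uppergamma(1/4, 1) + 4/5
F(3/2) = -sqrt(2)*exp(-2) - sqrt(pi)*erfc(sqrt(2))/2 + sqrt(pi)*erfc(1)/2 + exp(-1) + 2/5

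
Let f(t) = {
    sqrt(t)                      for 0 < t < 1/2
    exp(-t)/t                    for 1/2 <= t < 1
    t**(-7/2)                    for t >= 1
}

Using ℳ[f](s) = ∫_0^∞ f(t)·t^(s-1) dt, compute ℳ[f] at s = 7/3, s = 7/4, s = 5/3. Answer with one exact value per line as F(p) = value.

peel off the shared t-power: t**(3/2) on [0, 1/2); exp(-t) on [1/2, 1); t**(-5/2) on [1, ∞)
split f at 1/2, 1: ℳ[f](s) collects 3 kernel integrals
[0, 1/2) adds the kernel integral of sqrt(t)
for t in [1/2, 1): the term is ∫ exp(-t)/t·t^(s-1)
segment 1 to ∞ holds t**(-7/2); add its integral

F(7/3) = -uppergamma(4/3, 1) + 3*2**(1/6)/68 + uppergamma(4/3, 1/2) + 6/7
F(7/4) = -uppergamma(3/4, 1) + 2**(3/4)/18 + 4/7 + uppergamma(3/4, 1/2)
F(5/3) = -uppergamma(2/3, 1) + 3*2**(5/6)/52 + 6/11 + uppergamma(2/3, 1/2)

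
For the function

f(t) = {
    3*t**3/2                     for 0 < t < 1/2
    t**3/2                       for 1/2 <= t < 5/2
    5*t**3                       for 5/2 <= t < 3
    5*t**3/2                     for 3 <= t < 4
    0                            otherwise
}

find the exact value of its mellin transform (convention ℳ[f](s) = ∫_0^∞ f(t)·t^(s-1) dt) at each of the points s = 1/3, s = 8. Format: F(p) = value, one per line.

F(1/3) = -675*2**(2/3)*5**(1/3)/64 + 81*3**(1/3)/4 + 7683*2**(2/3)/160
F(8) = 44324205117/45056

linearity at 1/2, 5/2, 3 turns ℳ[f](s) into 4 summed integrals
∫ 3*t**3/2·t^(s-1) over [0, 1/2)
for t in [1/2, 5/2): the term is ∫ t**3/2·t^(s-1)
on [5/2, 3) integrate f = 5*t**3 against the kernel
∫ 5*t**3/2·t^(s-1) over [3, 4)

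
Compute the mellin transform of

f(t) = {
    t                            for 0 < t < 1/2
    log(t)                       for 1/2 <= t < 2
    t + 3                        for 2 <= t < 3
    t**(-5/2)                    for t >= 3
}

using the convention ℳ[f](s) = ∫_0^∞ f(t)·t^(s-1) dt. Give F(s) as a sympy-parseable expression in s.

split f at 1/2, 2, 3: ℳ[f](s) collects 4 kernel integrals
on [0, 1/2): add ∫ t·t^(s-1) dt
between 1/2 and 2 the integrand is log(t)·t^(s-1)
segment [2, 3) carries (t + 3); integrate it
on [3, ∞): add ∫ t**(-5/2)·t^(s-1) dt

(-270*2**(2*s)*s**2*(2*s - 5) + 54*2**(2*s)*s*(s + 1)*(2*s - 5)*log(2) - 162*2**(2*s)*s*(2*s - 5) - 54*2**(2*s)*(s + 1)*(2*s - 5) - 4*sqrt(3)*6**s*s**2*(s + 1) + 324*6**s*s**2*(2*s - 5) + 162*6**s*s*(2*s - 5) + 27*s**2*(2*s - 5) + 54*s*(s + 1)*(2*s - 5)*log(2) + (2*s - 5)*(54*s + 54))/(54*2**s*s**2*(s + 1)*(2*s - 5))
  -1 < Re(s) < 5/2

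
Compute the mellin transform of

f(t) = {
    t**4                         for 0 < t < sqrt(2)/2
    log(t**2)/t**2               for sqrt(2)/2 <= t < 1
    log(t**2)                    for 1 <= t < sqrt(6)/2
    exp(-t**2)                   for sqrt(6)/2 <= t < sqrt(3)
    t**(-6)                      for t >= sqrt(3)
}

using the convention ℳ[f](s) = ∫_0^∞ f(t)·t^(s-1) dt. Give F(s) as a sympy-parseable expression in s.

remove the power substitution first: t**2 on [0, 1/2); log(t)/t on [1/2, 1); log(t) on [1, 3/2); …
the 5 pieces separated at sqrt(2)/2, 1, sqrt(6)/2, sqrt(3) each add one integral
the [0, sqrt(2)/2) slice contributes ∫ t**4·t^(s-1) dt
on [sqrt(2)/2, 1): add ∫ log(t**2)/t**2·t^(s-1) dt
segment 1 to sqrt(6)/2 holds log(t**2); add its integral
piece [sqrt(6)/2, sqrt(3)): integrate exp(-t**2) against the kernel
on [sqrt(3), ∞) integrate f = t**(-6) against the kernel

(27*2**(s/2)*s**2*(s/2 - 3)*(s/2 + 2)*(s**2/4 - s + 1)*uppergamma(s/2, 3/2) - 27*2**(s/2)*s**2*(s/2 - 3)*(s/2 + 2)*(s**2/4 - s + 1)*uppergamma(s/2, 3) - 27*2**(s/2)*s**2*(s/2 - 3)*(s/2 + 2) + 108*2**(s/2)*(s/2 - 3)*(s/2 + 2)*(s**2/4 - s + 1) - 54*3**(s/2)*s*(s/2 - 3)*(s/2 + 2)*(s**2/4 - s + 1)*log(2) + 54*3**(s/2)*s*(s/2 - 3)*(s/2 + 2)*(s**2/4 - s + 1)*log(3) - 108*3**(s/2)*(s/2 - 3)*(s/2 + 2)*(s**2/4 - s + 1) - 6**(s/2)*s**2*(s/2 + 2)*(s**2/4 - s + 1) + 27*s**3*(s/2 - 3)*(s/2 + 2)*log(2) - 54*s**2*(s/2 - 3)*(s/2 + 2)*log(2) + 54*s**2*(s/2 - 3)*(s/2 + 2) + 27*s**2*(s/2 - 3)*(s**2/4 - s + 1)/4)/(54*2**(s/2)*s**2*(s/2 - 3)*(s/2 + 2)*(s**2/4 - s + 1))
  -4 < Re(s) < 6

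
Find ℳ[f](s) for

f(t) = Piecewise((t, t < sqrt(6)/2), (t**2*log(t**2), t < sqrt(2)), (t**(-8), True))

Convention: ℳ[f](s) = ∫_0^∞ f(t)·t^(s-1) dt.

strip the power substitution: sqrt(t) on [0, 3/2); t*log(t) on [3/2, 2); t**(-4) on [2, ∞)
f breaks at sqrt(6)/2, sqrt(2) into 3 integrals to sum
on [0, sqrt(6)/2) integrate f = t against the kernel
piece [sqrt(6)/2, sqrt(2)): integrate t**2*log(t**2) against the kernel
piece [sqrt(2), ∞): integrate t**(-8) against the kernel

(sqrt(2)/2)**s*(32*2**s*s*(s - 8)*(s + 1)*log(2) - 64*2**s*(s - 8)*(s + 1) + 64*2**s*(s - 8)*(s + 1)*log(2) - 2**s*(s + 1)*(s**2 + 4*s + 4) + 3**(s/2)*s*(s - 8)*(s + 1)*(-24*log(3) + 24*log(2)) + 3**(s/2)*(s - 8)*(s + 1)*(-48*log(3) + 48*log(2)) + 48*3**(s/2)*(s - 8)*(s + 1) + 8*3**(s/2)*sqrt(6)*(s - 8)*(s**2 + 4*s + 4))/(16*(s - 8)*(s + 1)*(s**2 + 4*s + 4))
  -1 < Re(s) < 8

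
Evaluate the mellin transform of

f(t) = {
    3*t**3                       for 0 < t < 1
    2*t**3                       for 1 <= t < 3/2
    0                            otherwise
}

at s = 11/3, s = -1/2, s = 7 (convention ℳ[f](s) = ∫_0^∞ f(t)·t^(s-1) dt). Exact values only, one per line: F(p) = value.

F(11/3) = 3/20 + 2187*2**(1/3)*3**(2/3)/1280
F(-1/2) = 2/5 + 9*sqrt(6)/10
F(7) = 59561/5120

slice at 1, transform all 2 pieces, and sum them
on [0, 1): add ∫ 3*t**3·t^(s-1) dt
over [1, 3/2), the kernel integral of 2*t**3 enters the sum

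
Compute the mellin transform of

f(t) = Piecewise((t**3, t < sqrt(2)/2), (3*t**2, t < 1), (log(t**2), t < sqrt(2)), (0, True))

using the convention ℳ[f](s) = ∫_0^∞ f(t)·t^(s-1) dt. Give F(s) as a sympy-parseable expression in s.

(sqrt(2)/2)**s*(12*2**(s/2)*s**2*(s + 3) + 8*2**(s/2)*(s + 2)*(s + 3) + 4*2**s*s*(s + 2)*(s + 3)*log(2) - 8*2**s*(s + 2)*(s + 3) + sqrt(2)*s**2*(s + 2) - 6*s**2*(s + 3))/(4*s**2*(s + 2)*(s + 3))
  Re(s) > -3

the power substitution comes off first: t**(3/2) on [0, 1/2); 3*t on [1/2, 1); log(t) on [1, 2)
breakpoints sqrt(2)/2, 1: one integral from each of the 3 segments
piece [0, sqrt(2)/2): integrate t**3 against the kernel
on [sqrt(2)/2, 1) integrate f = 3*t**2 against the kernel
the [1, sqrt(2)) slice contributes ∫ log(t**2)·t^(s-1) dt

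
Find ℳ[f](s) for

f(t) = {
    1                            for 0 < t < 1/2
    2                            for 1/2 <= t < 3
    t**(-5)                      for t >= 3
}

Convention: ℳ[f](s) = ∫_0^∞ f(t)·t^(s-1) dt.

invert the shared t-power to get t on [0, 1/2); 2*t on [1/2, 3); t**(-4) on [3, ∞)
linearity at 1/2, 3 turns ℳ[f](s) into 3 summed integrals
the [0, 1/2) slice contributes ∫ 1·t^(s-1) dt
∫ over [1/2, 3) of 2·t^(s-1) joins the sum
segment [3, ∞) carries t**(-5); integrate it

(485*6**s*s - 2430*6**s - 243*s + 1215)/(243*2**s*s*(s - 5))
  0 < Re(s) < 5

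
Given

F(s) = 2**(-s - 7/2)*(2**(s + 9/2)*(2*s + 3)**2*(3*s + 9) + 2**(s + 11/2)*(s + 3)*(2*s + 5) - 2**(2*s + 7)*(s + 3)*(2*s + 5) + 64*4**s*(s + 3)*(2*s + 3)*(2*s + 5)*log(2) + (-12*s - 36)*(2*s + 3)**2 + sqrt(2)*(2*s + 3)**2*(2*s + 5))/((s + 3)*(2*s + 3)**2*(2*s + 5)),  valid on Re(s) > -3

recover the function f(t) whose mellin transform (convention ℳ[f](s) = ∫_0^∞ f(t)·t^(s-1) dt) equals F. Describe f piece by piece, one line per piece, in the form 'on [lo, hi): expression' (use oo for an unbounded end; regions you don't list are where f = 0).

strip the shared t-power: t**(5/2) on [0, 1/2); 3*t**2 on [1/2, 1); t*log(t) on [1, 2)
the shared t-power comes off first: t**(3/2) on [0, 1/2); 3*t on [1/2, 1); log(t) on [1, 2)
along the cuts 1/2, 1, ℳ[f](s) splits into 3 integrals
∫ over [0, 1/2) of t**3·t^(s-1) joins the sum
on [1/2, 1): add ∫ 3*t**(5/2)·t^(s-1) dt
segment [1, 2) carries t**(3/2)*log(t); integrate it

on [0, 1/2): t**3
on [1/2, 1): 3*t**(5/2)
on [1, 2): t**(3/2)*log(t)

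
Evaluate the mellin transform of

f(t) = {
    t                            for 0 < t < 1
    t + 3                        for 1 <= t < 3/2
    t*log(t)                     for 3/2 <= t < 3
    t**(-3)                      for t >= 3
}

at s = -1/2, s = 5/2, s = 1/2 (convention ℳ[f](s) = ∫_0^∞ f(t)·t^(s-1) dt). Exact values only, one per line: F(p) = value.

decompose at 1, 3/2, 3; ℳ[f](s) sums the 4 pieces' integrals
on [0, 1): add ∫ t·t^(s-1) dt
piece [1, 3/2): integrate (t + 3) against the kernel
piece [3/2, 3): integrate t*log(t) against the kernel
segment 3 to ∞ holds t**(-3); add its integral

F(-1/2) = -2266*sqrt(3)/567 + sqrt(6) + log(2**(sqrt(6))*3**(-sqrt(6) + 2*sqrt(3))) + 6
F(5/2) = -226*sqrt(3)/147 - 27*sqrt(6)*log(3)/56 - 6/5 + 27*sqrt(6)*log(2)/56 + 3861*sqrt(6)/1960 + 54*sqrt(3)*log(3)/7
F(1/2) = -6 - 178*sqrt(3)/135 + log(2**(sqrt(6)/2)*3**(-sqrt(6)/2 + 2*sqrt(3))) + 23*sqrt(6)/6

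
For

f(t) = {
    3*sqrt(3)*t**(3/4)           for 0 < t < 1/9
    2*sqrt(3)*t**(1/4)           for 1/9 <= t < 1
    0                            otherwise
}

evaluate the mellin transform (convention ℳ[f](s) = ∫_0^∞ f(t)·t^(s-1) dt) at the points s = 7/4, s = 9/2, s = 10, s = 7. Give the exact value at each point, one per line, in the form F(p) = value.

invert the power substitution to get 3*sqrt(3)*t**(3/2) on [0, 1/3); 2*sqrt(3)*sqrt(t) on [1/3, 1)
invert the common scale on t to get t**(3/2) on [0, 1); 2*sqrt(t) on [1, 3)
treat the 2 regions marked off by 1/9 separately and sum
on [0, 1/9) integrate f = 3*sqrt(3)*t**(3/4) against the kernel
∫ over [1/9, 1) of 2*sqrt(3)*t**(1/4)·t^(s-1) joins the sum

F(7/4) = 134*sqrt(3)/135
F(9/2) = -92/7853517 + 8*sqrt(3)/19
F(10) = -20/683022322107 + 8*sqrt(3)/41
F(7) = -44/1433296377 + 8*sqrt(3)/29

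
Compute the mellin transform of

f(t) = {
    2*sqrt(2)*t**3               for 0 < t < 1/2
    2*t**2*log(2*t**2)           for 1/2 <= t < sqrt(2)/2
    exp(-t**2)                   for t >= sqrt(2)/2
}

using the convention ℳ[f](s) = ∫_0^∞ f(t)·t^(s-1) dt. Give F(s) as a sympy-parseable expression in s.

(-2*2**(s/2)*(s + 3) + 2*2**s*(s + 3)*(s**2/4 + s + 1)*uppergamma(s/2, 1/2) + s*(s + 3)*log(2)/2 + s + (s + 3)*log(2) + sqrt(2)*(s**2/4 + s + 1) + 3)/(4*2**s*(s + 3)*(s**2/4 + s + 1))
  Re(s) > -3

reversing the power substitution: 2*sqrt(2)*t**(3/2) on [0, 1/4); 2*t*log(2*t) on [1/4, 1/2); exp(-t) on [1/2, ∞)
invert the common scale on t to get t**(3/2) on [0, 1/2); t*log(t) on [1/2, 1); exp(-t/2) on [1, ∞)
f breaks at 1/2, sqrt(2)/2 into 3 integrals to sum
over [0, 1/2), the kernel integral of 2*sqrt(2)*t**3 enters the sum
on [1/2, sqrt(2)/2) integrate f = 2*t**2*log(2*t**2) against the kernel
[sqrt(2)/2, ∞) adds the kernel integral of exp(-t**2)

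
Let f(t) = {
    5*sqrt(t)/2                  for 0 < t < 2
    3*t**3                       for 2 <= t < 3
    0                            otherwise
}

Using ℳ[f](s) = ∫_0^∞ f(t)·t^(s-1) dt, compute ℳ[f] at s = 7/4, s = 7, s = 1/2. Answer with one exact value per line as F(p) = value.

F(7/4) = -192*2**(3/4)/19 + 40*2**(1/4)/9 + 972*3**(3/4)/19
F(7) = 128*sqrt(2)/3 + 34815/2
F(1/2) = -48*sqrt(2)/7 + 5 + 162*sqrt(3)/7

along the cuts 2, ℳ[f](s) splits into 2 integrals
segment [0, 2) carries 5*sqrt(t)/2; integrate it
the [2, 3) slice contributes ∫ 3*t**3·t^(s-1) dt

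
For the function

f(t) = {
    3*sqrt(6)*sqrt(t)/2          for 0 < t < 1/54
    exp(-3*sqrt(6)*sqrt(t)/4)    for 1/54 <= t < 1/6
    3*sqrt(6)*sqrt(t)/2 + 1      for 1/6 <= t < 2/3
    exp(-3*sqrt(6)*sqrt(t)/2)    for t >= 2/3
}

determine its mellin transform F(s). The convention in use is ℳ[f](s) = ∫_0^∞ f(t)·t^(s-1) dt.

(2**(2*s + 1)*s*(2*s + 1)*uppergamma(2*s, 3) + 2**(4*s + 1)*s*(2*s + 1)*uppergamma(2*s, 1/4) - 2**(4*s + 1)*s*(2*s + 1)*uppergamma(2*s, 3/4) + 8*36**s*s + 36**s - 5*9**s*s - 9**s + s)/(54**s*s*(2*s + 1))
  Re(s) > -1/2

invert the common scale on t to get 3*sqrt(t) on [0, 1/36); exp(-3*sqrt(t)/2) on [1/36, 1/4); 3*sqrt(t) + 1 on [1/4, 1); …
undo the power substitution: 3*t on [0, 1/6); exp(-3*t/2) on [1/6, 1/2); 3*t + 1 on [1/2, 1); …
remove the common scale on t first: t on [0, 1/2); exp(-t/2) on [1/2, 3/2); t + 1 on [3/2, 3); …
f breaks at 1/54, 1/6, 2/3 into 4 integrals to sum
piece [0, 1/54): integrate 3*sqrt(6)*sqrt(t)/2 against the kernel
∫ over [1/54, 1/6) of exp(-3*sqrt(6)*sqrt(t)/4)·t^(s-1) joins the sum
the [1/6, 2/3) slice contributes ∫ (3*sqrt(6)*sqrt(t)/2 + 1)·t^(s-1) dt
[2/3, ∞) adds the kernel integral of exp(-3*sqrt(6)*sqrt(t)/2)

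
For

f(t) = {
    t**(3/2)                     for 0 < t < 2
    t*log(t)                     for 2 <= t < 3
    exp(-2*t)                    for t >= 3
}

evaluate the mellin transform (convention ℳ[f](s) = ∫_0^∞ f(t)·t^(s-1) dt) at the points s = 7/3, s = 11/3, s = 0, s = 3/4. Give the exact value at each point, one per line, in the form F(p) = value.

integrate the 3 segments split at 2, 3, then add the results
segment [0, 2) carries t**(3/2); integrate it
[2, 3) adds the kernel integral of t*log(t)
on [3, ∞) integrate f = exp(-2*t) against the kernel

F(7/3) = -243*3**(1/3)/100 - 12*2**(1/3)*log(2)/5 + 2**(2/3)*uppergamma(7/3, 6)/8 + 18*2**(1/3)/25 + 48*2**(5/6)/23 + 81*3**(1/3)*log(3)/10
F(11/3) = -729*3**(2/3)/196 - 24*2**(2/3)*log(2)/7 + 2**(1/3)*uppergamma(11/3, 6)/16 + 36*2**(2/3)/49 + 192*2**(1/6)/31 + 243*3**(2/3)*log(3)/14
F(0) = -1 - Ei(-6) + 4*sqrt(2)/3 + log(27/4)
F(3/4) = -48*3**(3/4)/49 - 8*2**(3/4)*log(2)/7 + 2**(1/4)*uppergamma(3/4, 6)/2 + 32*2**(3/4)/49 + 16*2**(1/4)/9 + 12*3**(3/4)*log(3)/7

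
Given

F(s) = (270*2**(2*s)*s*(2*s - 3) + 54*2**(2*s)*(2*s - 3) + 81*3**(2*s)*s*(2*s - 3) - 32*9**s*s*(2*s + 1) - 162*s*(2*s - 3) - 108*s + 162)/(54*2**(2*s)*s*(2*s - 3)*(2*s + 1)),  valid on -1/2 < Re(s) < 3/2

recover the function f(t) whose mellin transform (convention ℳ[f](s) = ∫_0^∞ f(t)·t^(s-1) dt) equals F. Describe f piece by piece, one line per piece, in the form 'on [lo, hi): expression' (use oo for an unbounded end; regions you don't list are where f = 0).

back out the power substitution: t on [0, 1/2); 2*t + 1 on [1/2, 1); t/2 on [1, 3/2); …
cuts at 1/4, 1, 9/4: linearity sums the 4 kernel integrals
piece [0, 1/4): integrate sqrt(t) against the kernel
piece [1/4, 1): integrate (2*sqrt(t) + 1) against the kernel
on [1, 9/4): add ∫ sqrt(t)/2·t^(s-1) dt
piece [9/4, ∞): integrate t**(-3/2) against the kernel

on [0, 1/4): sqrt(t)
on [1/4, 1): 2*sqrt(t) + 1
on [1, 9/4): sqrt(t)/2
on [9/4, oo): t**(-3/2)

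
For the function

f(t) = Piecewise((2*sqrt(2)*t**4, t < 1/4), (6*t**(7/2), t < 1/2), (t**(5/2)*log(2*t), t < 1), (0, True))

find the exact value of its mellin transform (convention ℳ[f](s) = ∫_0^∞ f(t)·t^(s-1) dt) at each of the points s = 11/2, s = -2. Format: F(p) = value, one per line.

invert the shared t-power to get 2*sqrt(2)*t**(7/2) on [0, 1/4); 6*t**3 on [1/4, 1/2); t**2*log(2*t) on [1/2, 1)
strip the shared t-power: 2*sqrt(2)*t**(3/2) on [0, 1/4); 6*t on [1/4, 1/2); log(2*t) on [1/2, 1)
undo the common scale on t: t**(3/2) on [0, 1/2); 3*t on [1/2, 1); log(t) on [1, 2)
treat the 3 regions marked off by 1/4, 1/2 separately and sum
piece [0, 1/4): integrate 2*sqrt(2)*t**4 against the kernel
∫ 6*t**(7/2)·t^(s-1) over [1/4, 1/2)
piece [1/2, 1): integrate t**(5/2)*log(2*t) against the kernel

F(11/2) = -5609/393216 + sqrt(2)/2490368 + log(2)/8
F(-2) = -9/2 + log(4) + 49*sqrt(2)/16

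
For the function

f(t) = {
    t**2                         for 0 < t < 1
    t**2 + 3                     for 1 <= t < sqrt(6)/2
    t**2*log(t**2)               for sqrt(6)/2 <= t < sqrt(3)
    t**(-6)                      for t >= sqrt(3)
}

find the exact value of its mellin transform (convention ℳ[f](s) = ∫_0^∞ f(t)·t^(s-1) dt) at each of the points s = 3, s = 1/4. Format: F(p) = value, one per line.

invert the power substitution to get t on [0, 1); t + 3 on [1, 3/2); t*log(t) on [3/2, 3); …
linearity at 1, sqrt(6)/2, sqrt(3) turns ℳ[f](s) into 4 summed integrals
[0, 1) adds the kernel integral of t**2
over [1, sqrt(6)/2), the kernel integral of (t**2 + 3) enters the sum
∫ over [sqrt(6)/2, sqrt(3)) of t**2*log(t**2)·t^(s-1) joins the sum
∫ over [sqrt(3), ∞) of t**(-6)·t^(s-1) joins the sum

F(3) = -461*sqrt(3)/675 - 1 + 213*sqrt(6)/200 + log(2**(9*sqrt(6)/40)*3**(-9*sqrt(6)/40 + 9*sqrt(3)/5))
F(1/4) = 2**(7/8)*(-3726*2**(1/8) - 366*6**(1/8) + log(2**(207*3**(1/8))*3**(-207*3**(1/8) + 414*6**(1/8))) + 4117*3**(1/8))/621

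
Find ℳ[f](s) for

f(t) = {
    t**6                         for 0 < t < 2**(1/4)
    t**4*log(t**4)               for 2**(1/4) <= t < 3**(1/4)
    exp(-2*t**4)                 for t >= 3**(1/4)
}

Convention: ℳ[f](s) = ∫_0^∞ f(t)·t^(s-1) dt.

reversing the power substitution: t**3 on [0, sqrt(2)); t**2*log(t**2) on [sqrt(2), sqrt(3)); exp(-2*t**2) on [sqrt(3), ∞)
undo the power substitution: t**(3/2) on [0, 2); t*log(t) on [2, 3); exp(-2*t) on [3, ∞)
along the cuts 2**(1/4), 3**(1/4), ℳ[f](s) splits into 3 integrals
over [0, 2**(1/4)), the kernel integral of t**6 enters the sum
on [2**(1/4), 3**(1/4)): add ∫ t**4*log(t**4)·t^(s-1) dt
segment [3**(1/4), ∞) carries exp(-2*t**4); integrate it

(-12**(s/4)*s*(s/2 + 3)*log(2)/2 - 2*12**(s/4)*(s/2 + 3)*log(2) + 2*12**(s/4)*(s/2 + 3) + 4*12**(s/4)*sqrt(2)*(s**2/16 + s/2 + 1) + 3*18**(s/4)*s*(s/2 + 3)*log(3)/4 - 3*18**(s/4)*(s/2 + 3) + 3*18**(s/4)*(s/2 + 3)*log(3) + 3**(s/4)*(s/2 + 3)*(s**2/16 + s/2 + 1)*uppergamma(s/4, 6))/(4*6**(s/4)*(s/2 + 3)*(s**2/16 + s/2 + 1))
  Re(s) > -6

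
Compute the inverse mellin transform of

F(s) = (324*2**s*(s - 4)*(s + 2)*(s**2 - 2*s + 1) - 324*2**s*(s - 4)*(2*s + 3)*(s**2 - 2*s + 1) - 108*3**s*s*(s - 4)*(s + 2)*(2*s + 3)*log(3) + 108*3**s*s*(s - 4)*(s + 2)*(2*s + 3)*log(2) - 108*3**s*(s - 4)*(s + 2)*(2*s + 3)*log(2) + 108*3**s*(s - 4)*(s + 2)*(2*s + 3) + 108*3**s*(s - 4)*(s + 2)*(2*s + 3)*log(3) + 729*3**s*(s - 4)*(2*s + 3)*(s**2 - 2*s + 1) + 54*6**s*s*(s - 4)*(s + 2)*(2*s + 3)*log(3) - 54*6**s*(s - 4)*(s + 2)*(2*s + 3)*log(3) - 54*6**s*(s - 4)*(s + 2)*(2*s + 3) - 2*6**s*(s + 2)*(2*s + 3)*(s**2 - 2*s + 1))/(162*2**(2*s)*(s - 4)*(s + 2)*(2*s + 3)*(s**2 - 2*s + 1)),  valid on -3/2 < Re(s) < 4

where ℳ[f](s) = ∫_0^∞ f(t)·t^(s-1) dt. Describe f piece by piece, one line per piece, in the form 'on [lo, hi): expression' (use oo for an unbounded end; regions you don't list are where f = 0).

on [0, 1/2): 2*sqrt(2)*t**(3/2)
on [1/2, 3/4): 8*t**2
on [3/4, 3/2): log(2*t)/(2*t)
on [3/2, oo): 1/(16*t**4)

reversing the common scale on t: t**(3/2) on [0, 1); 2*t**2 on [1, 3/2); log(t)/t on [3/2, 3); …
cuts at 1/2, 3/4, 3/2: linearity sums the 4 kernel integrals
on [0, 1/2): add ∫ 2*sqrt(2)*t**(3/2)·t^(s-1) dt
[1/2, 3/4) adds the kernel integral of 8*t**2
on [3/4, 3/2): add ∫ log(2*t)/(2*t)·t^(s-1) dt
∫ 1/(16*t**4)·t^(s-1) over [3/2, ∞)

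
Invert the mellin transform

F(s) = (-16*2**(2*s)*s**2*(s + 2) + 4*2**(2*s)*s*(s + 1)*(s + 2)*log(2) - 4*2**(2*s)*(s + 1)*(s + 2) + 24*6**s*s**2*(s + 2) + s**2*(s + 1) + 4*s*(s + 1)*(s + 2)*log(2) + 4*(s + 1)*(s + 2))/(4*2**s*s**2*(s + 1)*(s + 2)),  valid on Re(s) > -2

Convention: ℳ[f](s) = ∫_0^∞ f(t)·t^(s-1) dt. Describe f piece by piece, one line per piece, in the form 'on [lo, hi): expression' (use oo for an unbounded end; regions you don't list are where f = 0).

on [0, 1/2): t**2
on [1/2, 2): log(t)
on [2, 3): 2*t

cuts at 1/2, 2: linearity sums the 3 kernel integrals
segment [0, 1/2) carries t**2; integrate it
the [1/2, 2) slice contributes ∫ log(t)·t^(s-1) dt
segment 2 to 3 holds 2*t; add its integral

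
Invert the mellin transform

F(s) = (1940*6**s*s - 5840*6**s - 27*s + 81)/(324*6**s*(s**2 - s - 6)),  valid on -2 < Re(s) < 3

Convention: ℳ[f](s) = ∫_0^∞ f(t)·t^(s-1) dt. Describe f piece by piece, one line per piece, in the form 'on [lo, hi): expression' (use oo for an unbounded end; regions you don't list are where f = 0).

on [0, 1/6): 3*t**2
on [1/6, 1): 6*t**2
on [1, oo): 1/(81*t**3)

remove the shared t-power first: 3*t**3 on [0, 1/6); 6*t**3 on [1/6, 1); 1/(81*t**2) on [1, ∞)
invert the shared t-power to get 3*t on [0, 1/6); 6*t on [1/6, 1); 1/(81*t**4) on [1, ∞)
the common scale on t comes off first: t on [0, 1/2); 2*t on [1/2, 3); t**(-4) on [3, ∞)
linearity at 1/6, 1 turns ℳ[f](s) into 3 summed integrals
piece [0, 1/6): integrate 3*t**2 against the kernel
on [1/6, 1) integrate f = 6*t**2 against the kernel
segment [1, ∞) carries 1/(81*t**3); integrate it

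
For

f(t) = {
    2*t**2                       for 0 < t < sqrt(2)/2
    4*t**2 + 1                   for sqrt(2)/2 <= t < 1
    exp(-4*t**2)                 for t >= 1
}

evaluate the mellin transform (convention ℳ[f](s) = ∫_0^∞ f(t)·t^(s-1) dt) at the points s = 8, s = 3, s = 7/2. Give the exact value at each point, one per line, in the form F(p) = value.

reversing the power substitution: 2*t on [0, 1/2); 4*t + 1 on [1/2, 1); exp(-4*t) on [1, ∞)
undo the common scale on t: t on [0, 1); 2*t + 1 on [1, 2); exp(-2*t) on [2, ∞)
treat the 3 regions marked off by sqrt(2)/2, 1 separately and sum
on [0, sqrt(2)/2): add ∫ 2*t**2·t^(s-1) dt
between sqrt(2)/2 and 1 the integrand is (4*t**2 + 1)·t^(s-1)
on [1, ∞): add ∫ exp(-4*t**2)·t^(s-1) dt

F(8) = 71*exp(-4)/256 + 327/640
F(3) = -2*sqrt(2)/15 + sqrt(pi)*erfc(2)/32 + exp(-4)/8 + 17/15
F(7/2) = -9*2**(1/4)/77 + sqrt(2)*uppergamma(7/4, 4)/32 + 78/77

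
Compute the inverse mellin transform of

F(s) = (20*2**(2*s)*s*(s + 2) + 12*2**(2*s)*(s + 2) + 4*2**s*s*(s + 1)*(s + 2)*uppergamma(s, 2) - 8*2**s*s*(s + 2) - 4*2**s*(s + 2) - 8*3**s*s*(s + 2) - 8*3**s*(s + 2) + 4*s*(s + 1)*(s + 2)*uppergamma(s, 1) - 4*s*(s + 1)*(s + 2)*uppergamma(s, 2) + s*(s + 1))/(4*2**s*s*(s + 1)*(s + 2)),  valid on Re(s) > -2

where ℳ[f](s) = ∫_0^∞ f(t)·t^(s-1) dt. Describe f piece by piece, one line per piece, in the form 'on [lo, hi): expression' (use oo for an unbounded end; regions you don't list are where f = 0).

on [0, 1/2): t**2
on [1/2, 1): exp(-2*t)
on [1, 3/2): t + 1
on [3/2, 2): t + 3
on [2, oo): exp(-t)

cuts at 1/2, 1, 3/2, 2: linearity sums the 5 kernel integrals
on [0, 1/2): add ∫ t**2·t^(s-1) dt
on [1/2, 1): add ∫ exp(-2*t)·t^(s-1) dt
∫ (t + 1)·t^(s-1) over [1, 3/2)
over [3/2, 2), the kernel integral of (t + 3) enters the sum
segment 2 to ∞ holds exp(-t); add its integral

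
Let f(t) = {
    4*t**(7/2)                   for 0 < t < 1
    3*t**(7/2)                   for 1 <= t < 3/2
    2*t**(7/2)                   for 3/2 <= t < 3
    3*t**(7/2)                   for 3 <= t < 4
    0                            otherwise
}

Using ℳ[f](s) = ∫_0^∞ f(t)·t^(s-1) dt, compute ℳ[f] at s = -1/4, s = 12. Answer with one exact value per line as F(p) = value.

split f at 1, 3/2, 3: ℳ[f](s) collects 4 kernel integrals
∫ 4*t**(7/2)·t^(s-1) over [0, 1)
segment [1, 3/2) carries 3*t**(7/2); integrate it
over [3/2, 3), the kernel integral of 2*t**(7/2) enters the sum
the [3, 4) slice contributes ∫ 3*t**(7/2)·t^(s-1) dt

F(-1/4) = -108*3**(1/4)/13 + 4/13 + 27*2**(3/4)*3**(1/4)/52 + 768*sqrt(2)/13
F(12) = -28697814*sqrt(3)/31 + 14348907*sqrt(6)/1015808 + 12884901890/31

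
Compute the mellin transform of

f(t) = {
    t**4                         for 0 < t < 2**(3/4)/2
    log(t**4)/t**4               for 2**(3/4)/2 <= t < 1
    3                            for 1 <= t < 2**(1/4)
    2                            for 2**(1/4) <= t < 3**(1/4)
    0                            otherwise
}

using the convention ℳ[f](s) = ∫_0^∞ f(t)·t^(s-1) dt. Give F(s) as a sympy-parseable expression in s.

back out the power substitution: t**2 on [0, sqrt(2)/2); log(t**2)/t**2 on [sqrt(2)/2, 1); 3 on [1, sqrt(2)); …
the power substitution comes off first: t on [0, 1/2); log(t)/t on [1/2, 1); 3 on [1, 2); …
f breaks at 2**(3/4)/2, 1, 2**(1/4) into 4 integrals to sum
[0, 2**(3/4)/2) adds the kernel integral of t**4
for t in [2**(3/4)/2, 1): the term is ∫ log(t**4)/t**4·t^(s-1)
∫ over [1, 2**(1/4)) of 3·t^(s-1) joins the sum
piece [2**(1/4), 3**(1/4)): integrate 2 against the kernel

(2**(3/4)/2)**s*(-8*2**(s/4)*s*(s + 4) - 6*2**(s/4)*(s + 4)*(s**2 - 8*s + 16) + 2*2**(s/2)*(s + 4)*(s**2 - 8*s + 16) + 4*6**(s/4)*(s + 4)*(s**2 - 8*s + 16) + 4*s**2*(s + 4)*log(2) - 16*s*(s + 4)*log(2) + 16*s*(s + 4) + s*(s**2 - 8*s + 16))/(2*s*(s + 4)*(s**2 - 8*s + 16))
  Re(s) > -4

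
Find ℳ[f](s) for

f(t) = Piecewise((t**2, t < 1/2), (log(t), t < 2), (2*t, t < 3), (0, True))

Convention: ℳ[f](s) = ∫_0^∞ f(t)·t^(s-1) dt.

(-16*2**(2*s)*s**2*(s + 2) + 4*2**(2*s)*s*(s + 1)*(s + 2)*log(2) - 4*2**(2*s)*(s + 1)*(s + 2) + 24*6**s*s**2*(s + 2) + s**2*(s + 1) + 4*s*(s + 1)*(s + 2)*log(2) + 4*(s + 1)*(s + 2))/(4*2**s*s**2*(s + 1)*(s + 2))
  Re(s) > -2

cuts at 1/2, 2: linearity sums the 3 kernel integrals
∫ over [0, 1/2) of t**2·t^(s-1) joins the sum
piece [1/2, 2): integrate log(t) against the kernel
the [2, 3) slice contributes ∫ 2*t·t^(s-1) dt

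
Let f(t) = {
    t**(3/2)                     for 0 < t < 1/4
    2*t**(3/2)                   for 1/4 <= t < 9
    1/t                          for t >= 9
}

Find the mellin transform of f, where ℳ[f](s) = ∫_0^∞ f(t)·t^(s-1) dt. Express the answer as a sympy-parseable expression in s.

peel off the shared t-power: sqrt(t) on [0, 1/4); 2*sqrt(t) on [1/4, 9); t**(-2) on [9, ∞)
peel off the power substitution: t on [0, 1/2); 2*t on [1/2, 3); t**(-4) on [3, ∞)
split f at 1/4, 9: ℳ[f](s) collects 3 kernel integrals
segment [0, 1/4) carries t**(3/2); integrate it
segment [1/4, 9) carries 2*t**(3/2); integrate it
between 9 and ∞ the integrand is 1/t·t^(s-1)

(3880*6**(2*s)*s - 3900*6**(2*s) - 9*s + 9)/(36*2**(2*s)*(2*s**2 + s - 3))
  -3/2 < Re(s) < 1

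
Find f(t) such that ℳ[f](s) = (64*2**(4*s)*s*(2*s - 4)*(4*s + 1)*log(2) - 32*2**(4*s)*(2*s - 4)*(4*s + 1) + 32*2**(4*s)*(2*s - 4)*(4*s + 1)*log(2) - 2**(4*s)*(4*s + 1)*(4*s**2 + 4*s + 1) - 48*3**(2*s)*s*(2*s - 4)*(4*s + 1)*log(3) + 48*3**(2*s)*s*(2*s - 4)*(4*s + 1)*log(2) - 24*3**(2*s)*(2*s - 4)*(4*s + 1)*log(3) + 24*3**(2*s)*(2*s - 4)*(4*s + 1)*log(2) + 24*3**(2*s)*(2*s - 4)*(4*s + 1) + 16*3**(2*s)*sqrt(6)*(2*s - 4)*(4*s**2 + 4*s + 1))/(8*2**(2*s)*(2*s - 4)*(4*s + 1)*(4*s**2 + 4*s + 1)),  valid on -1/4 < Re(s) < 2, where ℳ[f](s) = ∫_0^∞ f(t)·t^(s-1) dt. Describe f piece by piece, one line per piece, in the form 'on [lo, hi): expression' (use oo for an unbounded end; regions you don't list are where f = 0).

on [0, 9/4): t**(1/4)
on [9/4, 4): sqrt(t)*log(sqrt(t))
on [4, oo): t**(-2)

invert the power substitution to get sqrt(t) on [0, 3/2); t*log(t) on [3/2, 2); t**(-4) on [2, ∞)
summing 3 kernel integrals split by 9/4, 4 yields ℳ[f](s)
[0, 9/4) adds the kernel integral of t**(1/4)
on [9/4, 4) integrate f = sqrt(t)*log(sqrt(t)) against the kernel
the [4, ∞) slice contributes ∫ t**(-2)·t^(s-1) dt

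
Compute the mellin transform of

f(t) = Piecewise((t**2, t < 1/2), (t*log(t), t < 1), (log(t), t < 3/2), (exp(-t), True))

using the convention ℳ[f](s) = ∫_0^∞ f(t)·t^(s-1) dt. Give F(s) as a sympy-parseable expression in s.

(4*2**s*s**2*(s + 2)*(s**2 + 2*s + 1)*uppergamma(s, 3/2) - 4*2**s*s**2*(s + 2) + 4*2**s*(s + 2)*(s**2 + 2*s + 1) + 3**s*s*(s + 2)*(-4*log(2) + 4*log(3))*(s**2 + 2*s + 1) - 4*3**s*(s + 2)*(s**2 + 2*s + 1) + s**3*(s + 2)*log(4) + s**2*(s + 2)*log(4) + 2*s**2*(s + 2) + s**2*(s**2 + 2*s + 1))/(4*2**s*s**2*(s + 2)*(s**2 + 2*s + 1))
  Re(s) > -2

integrate the 4 segments split at 1/2, 1, 3/2, then add the results
∫ t**2·t^(s-1) over [0, 1/2)
on [1/2, 1): add ∫ t*log(t)·t^(s-1) dt
on [1, 3/2): add ∫ log(t)·t^(s-1) dt
on [3/2, ∞): add ∫ exp(-t)·t^(s-1) dt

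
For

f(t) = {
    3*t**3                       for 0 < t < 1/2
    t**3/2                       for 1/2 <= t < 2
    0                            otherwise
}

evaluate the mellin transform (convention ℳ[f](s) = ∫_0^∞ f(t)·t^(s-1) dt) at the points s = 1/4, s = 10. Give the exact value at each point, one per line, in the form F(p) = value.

f breaks at 1/2 into 2 integrals to sum
for t in [0, 1/2): the term is ∫ 3*t**3·t^(s-1)
segment 1/2 to 2 holds t**3/2; add its integral

F(1/4) = 2**(1/4)*(5*sqrt(2) + 128)/104
F(10) = 67108869/212992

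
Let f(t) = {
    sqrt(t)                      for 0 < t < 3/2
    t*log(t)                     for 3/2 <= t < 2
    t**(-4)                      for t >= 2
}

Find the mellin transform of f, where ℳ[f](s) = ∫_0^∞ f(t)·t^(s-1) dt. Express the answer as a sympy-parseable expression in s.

(-32*2**(2*s)*(s - 4)*(2*s + 1) + 3**s*s*(s - 4)*(2*s + 1)*(-24*log(3) + 24*log(2)) + 3**s*(s - 4)*(2*s + 1)*(-24*log(3) + 24*log(2)) + 24*3**s*(s - 4)*(2*s + 1) + 16*3**s*sqrt(6)*(s - 4)*(s**2 + 2*s + 1) + 32*4**s*s*(s - 4)*(2*s + 1)*log(2) + 32*4**s*(s - 4)*(2*s + 1)*log(2) - 4**s*(2*s + 1)*(s**2 + 2*s + 1))/(16*2**s*(s - 4)*(2*s + 1)*(s**2 + 2*s + 1))
  -1/2 < Re(s) < 4

breakpoints 3/2, 2: one integral from each of the 3 segments
over [0, 3/2), the kernel integral of sqrt(t) enters the sum
segment [3/2, 2) carries t*log(t); integrate it
piece [2, ∞): integrate t**(-4) against the kernel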